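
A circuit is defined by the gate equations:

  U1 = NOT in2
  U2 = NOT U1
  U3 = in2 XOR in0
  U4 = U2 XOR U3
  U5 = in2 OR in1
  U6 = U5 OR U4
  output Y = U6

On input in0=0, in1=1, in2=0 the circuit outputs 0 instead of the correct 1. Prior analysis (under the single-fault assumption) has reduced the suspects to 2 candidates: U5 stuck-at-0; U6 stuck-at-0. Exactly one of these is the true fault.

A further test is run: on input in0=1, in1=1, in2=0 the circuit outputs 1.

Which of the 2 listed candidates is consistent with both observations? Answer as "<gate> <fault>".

Evaluate each candidate on input in0=1, in1=1, in2=0:
  U5 stuck-at-0: U1=1, U2=0, U3=1, U4=1, U5=0 [stuck-at-0], U6=1 → 1 — matches
  U6 stuck-at-0: U1=1, U2=0, U3=1, U4=1, U5=1, U6=0 [stuck-at-0] → 0 — eliminated
Only U5 stuck-at-0 reproduces the observed 1.

U5 stuck-at-0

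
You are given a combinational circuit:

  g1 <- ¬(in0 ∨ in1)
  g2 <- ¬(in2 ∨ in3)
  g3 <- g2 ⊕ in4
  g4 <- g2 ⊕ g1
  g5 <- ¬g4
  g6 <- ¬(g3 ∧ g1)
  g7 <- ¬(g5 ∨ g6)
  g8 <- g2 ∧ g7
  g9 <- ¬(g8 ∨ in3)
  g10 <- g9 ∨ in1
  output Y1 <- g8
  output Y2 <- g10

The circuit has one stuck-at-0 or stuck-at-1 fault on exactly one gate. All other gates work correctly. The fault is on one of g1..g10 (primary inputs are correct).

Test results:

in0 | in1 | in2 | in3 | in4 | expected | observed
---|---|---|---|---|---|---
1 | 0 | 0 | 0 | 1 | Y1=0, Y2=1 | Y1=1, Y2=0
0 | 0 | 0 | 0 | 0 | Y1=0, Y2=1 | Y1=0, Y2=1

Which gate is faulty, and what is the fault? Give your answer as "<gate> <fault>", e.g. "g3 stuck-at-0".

Fault-free values for test 1 (in0=1, in1=0, in2=0, in3=0, in4=1): g1=0, g2=1, g3=0, g4=1, g5=0, g6=1, g7=0, g8=0, g9=1, g10=1, giving Y1=0, Y2=1. Observed Y1=1, Y2=0.
Test 1: faults giving observed Y1=1, Y2=0 are {g6 stuck-at-0, g7 stuck-at-1, g8 stuck-at-1}.
Test 2 (in0=0, in1=0, in2=0, in3=0, in4=0): fault-free g1=1, g2=1, g3=1, g4=0, g5=1, g6=0, g7=0, g8=0, g9=1, g10=1 → Y1=0, Y2=1; observed Y1=0, Y2=1. Eliminates g7 stuck-at-1, g8 stuck-at-1.
Only g6 stuck-at-0 is consistent with every test.

g6 stuck-at-0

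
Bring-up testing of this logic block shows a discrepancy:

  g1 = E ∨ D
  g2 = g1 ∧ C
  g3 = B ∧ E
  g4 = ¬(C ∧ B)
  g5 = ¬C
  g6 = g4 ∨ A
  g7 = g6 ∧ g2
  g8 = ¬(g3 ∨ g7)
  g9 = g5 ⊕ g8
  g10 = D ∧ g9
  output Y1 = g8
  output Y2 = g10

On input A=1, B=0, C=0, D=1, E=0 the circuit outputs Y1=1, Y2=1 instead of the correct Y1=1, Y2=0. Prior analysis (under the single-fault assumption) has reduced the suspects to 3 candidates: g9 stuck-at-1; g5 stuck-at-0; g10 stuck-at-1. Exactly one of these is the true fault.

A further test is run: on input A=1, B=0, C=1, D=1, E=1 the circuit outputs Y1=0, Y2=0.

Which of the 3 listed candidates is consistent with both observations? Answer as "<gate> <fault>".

Evaluate each candidate on input A=1, B=0, C=1, D=1, E=1:
  g9 stuck-at-1: g1=1, g2=1, g3=0, g4=1, g5=0, g6=1, g7=1, g8=0, g9=1 [stuck-at-1], g10=1 → Y1=0, Y2=1 — eliminated
  g5 stuck-at-0: g1=1, g2=1, g3=0, g4=1, g5=0 [stuck-at-0], g6=1, g7=1, g8=0, g9=0, g10=0 → Y1=0, Y2=0 — matches
  g10 stuck-at-1: g1=1, g2=1, g3=0, g4=1, g5=0, g6=1, g7=1, g8=0, g9=0, g10=1 [stuck-at-1] → Y1=0, Y2=1 — eliminated
Only g5 stuck-at-0 reproduces the observed Y1=0, Y2=0.

g5 stuck-at-0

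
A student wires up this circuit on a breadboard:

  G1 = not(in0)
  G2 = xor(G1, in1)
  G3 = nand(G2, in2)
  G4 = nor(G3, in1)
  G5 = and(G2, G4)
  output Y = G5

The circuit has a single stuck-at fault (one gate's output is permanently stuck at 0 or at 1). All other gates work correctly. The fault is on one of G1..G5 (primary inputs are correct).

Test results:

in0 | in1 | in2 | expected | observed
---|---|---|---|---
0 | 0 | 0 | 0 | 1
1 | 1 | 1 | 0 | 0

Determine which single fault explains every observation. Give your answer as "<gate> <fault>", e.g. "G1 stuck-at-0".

Fault-free values for test 1 (in0=0, in1=0, in2=0): G1=1, G2=1, G3=1, G4=0, G5=0, giving Y=0. Observed 1.
Test 1: faults giving observed 1 are {G3 stuck-at-0, G4 stuck-at-1, G5 stuck-at-1}.
Test 2 (in0=1, in1=1, in2=1): fault-free G1=0, G2=1, G3=0, G4=0, G5=0 → 0; observed 0. Eliminates G4 stuck-at-1, G5 stuck-at-1.
Only G3 stuck-at-0 is consistent with every test.

G3 stuck-at-0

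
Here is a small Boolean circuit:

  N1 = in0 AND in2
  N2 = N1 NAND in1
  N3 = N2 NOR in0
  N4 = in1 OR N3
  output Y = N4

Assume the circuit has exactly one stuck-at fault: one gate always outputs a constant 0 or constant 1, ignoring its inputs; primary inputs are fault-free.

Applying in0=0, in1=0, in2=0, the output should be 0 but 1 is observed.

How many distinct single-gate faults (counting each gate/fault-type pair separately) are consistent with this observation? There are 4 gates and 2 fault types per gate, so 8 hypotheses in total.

3

Fault-free: N1=0, N2=1, N3=0, N4=0 → 0. Observed 1.
  N1 stuck-at-0: output 0 ✗
  N1 stuck-at-1: output 0 ✗
  N2 stuck-at-0: output 1 ✓
  N2 stuck-at-1: output 0 ✗
  N3 stuck-at-0: output 0 ✗
  N3 stuck-at-1: output 1 ✓
  N4 stuck-at-0: output 0 ✗
  N4 stuck-at-1: output 1 ✓
Consistent faults: {N2 stuck-at-0, N3 stuck-at-1, N4 stuck-at-1} — 3 in all.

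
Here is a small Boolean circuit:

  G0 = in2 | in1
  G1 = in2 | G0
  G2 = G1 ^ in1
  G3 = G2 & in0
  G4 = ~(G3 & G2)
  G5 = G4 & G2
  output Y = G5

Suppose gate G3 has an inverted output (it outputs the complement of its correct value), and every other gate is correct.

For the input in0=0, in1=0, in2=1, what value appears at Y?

Propagate with G3 forced: G0=1, G1=1, G2=1, G3=1 [inverted output], G4=0, G5=0.
So Y = 0. (Without the fault it would be 1.)

0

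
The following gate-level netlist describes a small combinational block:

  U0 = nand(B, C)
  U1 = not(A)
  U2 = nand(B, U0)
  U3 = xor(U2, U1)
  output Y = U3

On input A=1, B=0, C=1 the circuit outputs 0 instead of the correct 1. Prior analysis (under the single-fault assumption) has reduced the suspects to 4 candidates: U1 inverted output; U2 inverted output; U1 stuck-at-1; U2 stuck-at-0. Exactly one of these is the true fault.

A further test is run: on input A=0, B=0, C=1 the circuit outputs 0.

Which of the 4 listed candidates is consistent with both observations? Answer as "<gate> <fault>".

Evaluate each candidate on input A=0, B=0, C=1:
  U1 inverted output: U0=1, U1=0 [inverted output], U2=1, U3=1 → 1 — eliminated
  U2 inverted output: U0=1, U1=1, U2=0 [inverted output], U3=1 → 1 — eliminated
  U1 stuck-at-1: U0=1, U1=1 [stuck-at-1], U2=1, U3=0 → 0 — matches
  U2 stuck-at-0: U0=1, U1=1, U2=0 [stuck-at-0], U3=1 → 1 — eliminated
Only U1 stuck-at-1 reproduces the observed 0.

U1 stuck-at-1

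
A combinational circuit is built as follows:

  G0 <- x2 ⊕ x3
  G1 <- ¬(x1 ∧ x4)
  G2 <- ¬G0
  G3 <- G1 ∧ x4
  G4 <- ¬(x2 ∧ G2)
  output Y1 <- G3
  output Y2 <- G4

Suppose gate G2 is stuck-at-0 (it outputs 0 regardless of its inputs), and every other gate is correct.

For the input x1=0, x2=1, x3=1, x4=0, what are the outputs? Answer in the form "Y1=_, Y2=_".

Propagate with G2 forced: G0=0, G1=1, G2=0 [stuck-at-0], G3=0, G4=1.
So the outputs are Y1=0, Y2=1. (Without the fault they would be Y1=0, Y2=0.)

Y1=0, Y2=1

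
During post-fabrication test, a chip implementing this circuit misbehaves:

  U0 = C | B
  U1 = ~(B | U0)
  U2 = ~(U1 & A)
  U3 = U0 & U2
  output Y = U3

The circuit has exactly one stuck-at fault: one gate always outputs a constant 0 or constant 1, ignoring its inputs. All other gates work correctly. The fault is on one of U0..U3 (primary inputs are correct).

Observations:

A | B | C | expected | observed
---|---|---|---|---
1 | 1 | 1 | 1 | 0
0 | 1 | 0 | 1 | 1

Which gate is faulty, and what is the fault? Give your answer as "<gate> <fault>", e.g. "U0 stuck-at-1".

U1 stuck-at-1

Fault-free values for test 1 (A=1, B=1, C=1): U0=1, U1=0, U2=1, U3=1, giving Y=1. Observed 0.
Test 1: faults giving observed 0 are {U0 stuck-at-0, U1 stuck-at-1, U2 stuck-at-0, U3 stuck-at-0}.
Test 2 (A=0, B=1, C=0): fault-free U0=1, U1=0, U2=1, U3=1 → 1; observed 1. Eliminates U0 stuck-at-0, U2 stuck-at-0, U3 stuck-at-0.
Only U1 stuck-at-1 is consistent with every test.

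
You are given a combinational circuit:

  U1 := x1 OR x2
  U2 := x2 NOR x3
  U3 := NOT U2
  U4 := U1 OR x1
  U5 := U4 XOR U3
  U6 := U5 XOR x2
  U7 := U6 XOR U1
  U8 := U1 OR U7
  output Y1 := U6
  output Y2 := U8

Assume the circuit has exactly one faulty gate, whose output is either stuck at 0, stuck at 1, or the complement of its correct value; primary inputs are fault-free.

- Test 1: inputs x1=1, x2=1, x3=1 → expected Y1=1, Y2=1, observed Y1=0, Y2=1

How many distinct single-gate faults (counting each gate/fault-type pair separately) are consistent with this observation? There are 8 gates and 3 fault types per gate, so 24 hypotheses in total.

10

Fault-free: U1=1, U2=0, U3=1, U4=1, U5=0, U6=1, U7=0, U8=1 → Y1=1, Y2=1. Observed Y1=0, Y2=1.
  U1: none of the 3 fault types match ✗
  U2: stuck-at-1, inverted output ✓; others ✗
  U3: stuck-at-0, inverted output ✓; others ✗
  U4: stuck-at-0, inverted output ✓; others ✗
  U5: stuck-at-1, inverted output ✓; others ✗
  U6: stuck-at-0, inverted output ✓; others ✗
  U7: none of the 3 fault types match ✗
  U8: none of the 3 fault types match ✗
Consistent faults: {U2 stuck-at-1, U2 inverted output, U3 stuck-at-0, U3 inverted output, U4 stuck-at-0, U4 inverted output, U5 stuck-at-1, U5 inverted output, U6 stuck-at-0, U6 inverted output} — 10 in all.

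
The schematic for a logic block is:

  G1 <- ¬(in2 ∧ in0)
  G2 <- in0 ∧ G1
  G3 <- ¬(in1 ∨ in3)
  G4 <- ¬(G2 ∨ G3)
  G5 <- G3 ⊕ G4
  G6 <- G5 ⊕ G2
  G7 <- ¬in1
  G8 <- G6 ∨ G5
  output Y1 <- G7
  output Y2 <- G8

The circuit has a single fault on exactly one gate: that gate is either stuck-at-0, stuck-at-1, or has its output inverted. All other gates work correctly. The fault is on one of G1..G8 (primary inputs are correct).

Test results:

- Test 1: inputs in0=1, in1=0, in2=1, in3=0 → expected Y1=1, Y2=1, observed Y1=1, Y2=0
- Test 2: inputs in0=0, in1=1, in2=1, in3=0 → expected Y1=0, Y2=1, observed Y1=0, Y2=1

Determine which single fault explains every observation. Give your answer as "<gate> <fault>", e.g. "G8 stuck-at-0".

Fault-free values for test 1 (in0=1, in1=0, in2=1, in3=0): G1=0, G2=0, G3=1, G4=0, G5=1, G6=1, G7=1, G8=1, giving Y1=1, Y2=1. Observed Y1=1, Y2=0.
Test 1: faults giving observed Y1=1, Y2=0 are {G4 stuck-at-1, G4 inverted output, G5 stuck-at-0, G5 inverted output, G8 stuck-at-0, G8 inverted output}.
Test 2 (in0=0, in1=1, in2=1, in3=0): fault-free G1=1, G2=0, G3=0, G4=1, G5=1, G6=1, G7=0, G8=1 → Y1=0, Y2=1; observed Y1=0, Y2=1. Eliminates G4 inverted output, G5 stuck-at-0, G5 inverted output, G8 stuck-at-0, G8 inverted output.
Only G4 stuck-at-1 is consistent with every test.

G4 stuck-at-1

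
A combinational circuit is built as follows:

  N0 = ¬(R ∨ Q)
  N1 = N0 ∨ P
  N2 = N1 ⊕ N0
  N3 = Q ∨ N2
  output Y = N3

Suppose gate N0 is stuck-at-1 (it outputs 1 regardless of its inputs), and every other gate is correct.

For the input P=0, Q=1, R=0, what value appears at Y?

Propagate with N0 forced: N0=1 [stuck-at-1], N1=1, N2=0, N3=1.
So Y = 1. (Same as the fault-free value — the fault is masked on this input.)

1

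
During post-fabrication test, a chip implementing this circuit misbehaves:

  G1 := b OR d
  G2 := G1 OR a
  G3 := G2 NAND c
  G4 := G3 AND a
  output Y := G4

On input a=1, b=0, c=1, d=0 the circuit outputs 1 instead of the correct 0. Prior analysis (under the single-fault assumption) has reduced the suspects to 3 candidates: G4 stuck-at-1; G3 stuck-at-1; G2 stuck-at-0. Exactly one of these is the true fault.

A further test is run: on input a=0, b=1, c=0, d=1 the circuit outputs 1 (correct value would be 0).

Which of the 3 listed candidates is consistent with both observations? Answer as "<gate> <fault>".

Evaluate each candidate on input a=0, b=1, c=0, d=1:
  G4 stuck-at-1: G1=1, G2=1, G3=1, G4=1 [stuck-at-1] → 1 — matches
  G3 stuck-at-1: G1=1, G2=1, G3=1 [stuck-at-1], G4=0 → 0 — eliminated
  G2 stuck-at-0: G1=1, G2=0 [stuck-at-0], G3=1, G4=0 → 0 — eliminated
Only G4 stuck-at-1 reproduces the observed 1.

G4 stuck-at-1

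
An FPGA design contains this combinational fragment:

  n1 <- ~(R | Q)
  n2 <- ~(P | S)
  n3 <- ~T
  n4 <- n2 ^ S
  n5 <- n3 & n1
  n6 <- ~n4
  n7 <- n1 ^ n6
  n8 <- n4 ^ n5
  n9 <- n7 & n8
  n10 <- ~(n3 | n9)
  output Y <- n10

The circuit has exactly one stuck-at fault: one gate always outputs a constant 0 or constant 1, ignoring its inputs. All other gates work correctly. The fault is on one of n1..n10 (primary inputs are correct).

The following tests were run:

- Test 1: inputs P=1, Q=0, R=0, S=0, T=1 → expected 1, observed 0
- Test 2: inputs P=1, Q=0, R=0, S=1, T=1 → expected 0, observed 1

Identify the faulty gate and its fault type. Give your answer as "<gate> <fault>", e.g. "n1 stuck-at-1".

Fault-free values for test 1 (P=1, Q=0, R=0, S=0, T=1): n1=1, n2=0, n3=0, n4=0, n5=0, n6=1, n7=0, n8=0, n9=0, n10=1, giving Y=1. Observed 0.
Test 1: faults giving observed 0 are {n2 stuck-at-1, n3 stuck-at-1, n4 stuck-at-1, n9 stuck-at-1, n10 stuck-at-0}.
Test 2 (P=1, Q=0, R=0, S=1, T=1): fault-free n1=1, n2=0, n3=0, n4=1, n5=0, n6=0, n7=1, n8=1, n9=1, n10=0 → 0; observed 1. Eliminates n3 stuck-at-1, n4 stuck-at-1, n9 stuck-at-1, n10 stuck-at-0.
Only n2 stuck-at-1 is consistent with every test.

n2 stuck-at-1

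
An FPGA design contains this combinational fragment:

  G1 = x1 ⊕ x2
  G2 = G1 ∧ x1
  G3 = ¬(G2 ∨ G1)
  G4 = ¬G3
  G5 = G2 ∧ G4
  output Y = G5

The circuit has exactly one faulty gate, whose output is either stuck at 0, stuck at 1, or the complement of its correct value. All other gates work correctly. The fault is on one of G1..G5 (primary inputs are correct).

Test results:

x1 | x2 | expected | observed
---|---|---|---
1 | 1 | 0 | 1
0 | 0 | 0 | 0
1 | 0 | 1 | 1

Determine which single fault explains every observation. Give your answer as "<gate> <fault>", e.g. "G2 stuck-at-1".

Fault-free values for test 1 (x1=1, x2=1): G1=0, G2=0, G3=1, G4=0, G5=0, giving Y=0. Observed 1.
Test 1: faults giving observed 1 are {G1 stuck-at-1, G1 inverted output, G2 stuck-at-1, G2 inverted output, G5 stuck-at-1, G5 inverted output}.
Test 2 (x1=0, x2=0): fault-free G1=0, G2=0, G3=1, G4=0, G5=0 → 0; observed 0. Eliminates G2 stuck-at-1, G2 inverted output, G5 stuck-at-1, G5 inverted output.
Test 3 (x1=1, x2=0): fault-free G1=1, G2=1, G3=0, G4=1, G5=1 → 1; observed 1. Eliminates G1 inverted output.
Only G1 stuck-at-1 is consistent with every test.

G1 stuck-at-1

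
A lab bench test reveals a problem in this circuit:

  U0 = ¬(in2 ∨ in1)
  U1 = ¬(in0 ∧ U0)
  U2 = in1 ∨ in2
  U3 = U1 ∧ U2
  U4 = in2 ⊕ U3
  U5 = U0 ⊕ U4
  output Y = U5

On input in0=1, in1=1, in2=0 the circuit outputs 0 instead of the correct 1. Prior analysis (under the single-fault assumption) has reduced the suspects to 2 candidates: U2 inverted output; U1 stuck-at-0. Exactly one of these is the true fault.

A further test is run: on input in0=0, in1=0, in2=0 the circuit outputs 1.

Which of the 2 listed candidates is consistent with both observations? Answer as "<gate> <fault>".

U1 stuck-at-0

Evaluate each candidate on input in0=0, in1=0, in2=0:
  U2 inverted output: U0=1, U1=1, U2=1 [inverted output], U3=1, U4=1, U5=0 → 0 — eliminated
  U1 stuck-at-0: U0=1, U1=0 [stuck-at-0], U2=0, U3=0, U4=0, U5=1 → 1 — matches
Only U1 stuck-at-0 reproduces the observed 1.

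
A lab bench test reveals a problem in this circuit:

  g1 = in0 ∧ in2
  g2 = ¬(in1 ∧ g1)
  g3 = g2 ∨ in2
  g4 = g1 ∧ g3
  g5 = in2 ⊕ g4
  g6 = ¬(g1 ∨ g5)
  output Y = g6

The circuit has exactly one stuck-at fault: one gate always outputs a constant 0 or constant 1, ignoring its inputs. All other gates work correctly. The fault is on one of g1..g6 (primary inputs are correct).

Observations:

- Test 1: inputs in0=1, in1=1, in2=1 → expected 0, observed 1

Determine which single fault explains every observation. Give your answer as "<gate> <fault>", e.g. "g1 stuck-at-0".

Fault-free values for test 1 (in0=1, in1=1, in2=1): g1=1, g2=0, g3=1, g4=1, g5=0, g6=0, giving Y=0. Observed 1.
Test 1: faults giving observed 1 are {g6 stuck-at-1}.
Only g6 stuck-at-1 is consistent with every test.

g6 stuck-at-1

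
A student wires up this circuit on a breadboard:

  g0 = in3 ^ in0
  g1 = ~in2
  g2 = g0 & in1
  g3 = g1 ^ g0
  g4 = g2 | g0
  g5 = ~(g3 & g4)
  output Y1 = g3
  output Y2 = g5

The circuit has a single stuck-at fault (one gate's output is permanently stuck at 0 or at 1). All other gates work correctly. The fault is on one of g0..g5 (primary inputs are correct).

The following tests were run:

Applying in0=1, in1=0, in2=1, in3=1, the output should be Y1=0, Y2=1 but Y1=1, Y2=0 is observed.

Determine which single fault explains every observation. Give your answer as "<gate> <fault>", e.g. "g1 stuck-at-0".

g0 stuck-at-1

Fault-free values for test 1 (in0=1, in1=0, in2=1, in3=1): g0=0, g1=0, g2=0, g3=0, g4=0, g5=1, giving Y1=0, Y2=1. Observed Y1=1, Y2=0.
Test 1: faults giving observed Y1=1, Y2=0 are {g0 stuck-at-1}.
Only g0 stuck-at-1 is consistent with every test.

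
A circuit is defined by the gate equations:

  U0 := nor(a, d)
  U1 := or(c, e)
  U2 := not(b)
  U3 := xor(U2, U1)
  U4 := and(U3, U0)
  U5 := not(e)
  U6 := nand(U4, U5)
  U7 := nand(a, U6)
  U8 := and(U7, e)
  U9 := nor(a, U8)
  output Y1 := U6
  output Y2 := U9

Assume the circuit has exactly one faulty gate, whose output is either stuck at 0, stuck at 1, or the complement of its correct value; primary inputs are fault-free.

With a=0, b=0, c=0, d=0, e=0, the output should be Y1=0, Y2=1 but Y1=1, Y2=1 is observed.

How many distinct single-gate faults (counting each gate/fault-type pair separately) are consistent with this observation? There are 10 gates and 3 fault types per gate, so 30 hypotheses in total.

Fault-free: U0=1, U1=0, U2=1, U3=1, U4=1, U5=1, U6=0, U7=1, U8=0, U9=1 → Y1=0, Y2=1. Observed Y1=1, Y2=1.
  U0: stuck-at-0, inverted output ✓; others ✗
  U1: stuck-at-1, inverted output ✓; others ✗
  U2: stuck-at-0, inverted output ✓; others ✗
  U3: stuck-at-0, inverted output ✓; others ✗
  U4: stuck-at-0, inverted output ✓; others ✗
  U5: stuck-at-0, inverted output ✓; others ✗
  U6: stuck-at-1, inverted output ✓; others ✗
  U7: none of the 3 fault types match ✗
  U8: none of the 3 fault types match ✗
  U9: none of the 3 fault types match ✗
Consistent faults: {U0 stuck-at-0, U0 inverted output, U1 stuck-at-1, U1 inverted output, U2 stuck-at-0, U2 inverted output, U3 stuck-at-0, U3 inverted output, U4 stuck-at-0, U4 inverted output, U5 stuck-at-0, U5 inverted output, U6 stuck-at-1, U6 inverted output} — 14 in all.

14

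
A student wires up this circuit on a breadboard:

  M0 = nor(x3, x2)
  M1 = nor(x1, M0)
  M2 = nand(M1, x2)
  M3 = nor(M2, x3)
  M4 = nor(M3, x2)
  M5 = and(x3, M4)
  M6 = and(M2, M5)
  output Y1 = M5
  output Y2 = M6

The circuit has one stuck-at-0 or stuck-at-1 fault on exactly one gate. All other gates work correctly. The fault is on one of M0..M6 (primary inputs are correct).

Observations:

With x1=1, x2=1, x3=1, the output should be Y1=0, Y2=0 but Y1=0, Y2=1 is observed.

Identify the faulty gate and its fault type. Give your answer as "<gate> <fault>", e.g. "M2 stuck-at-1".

Fault-free values for test 1 (x1=1, x2=1, x3=1): M0=0, M1=0, M2=1, M3=0, M4=0, M5=0, M6=0, giving Y1=0, Y2=0. Observed Y1=0, Y2=1.
Test 1: faults giving observed Y1=0, Y2=1 are {M6 stuck-at-1}.
Only M6 stuck-at-1 is consistent with every test.

M6 stuck-at-1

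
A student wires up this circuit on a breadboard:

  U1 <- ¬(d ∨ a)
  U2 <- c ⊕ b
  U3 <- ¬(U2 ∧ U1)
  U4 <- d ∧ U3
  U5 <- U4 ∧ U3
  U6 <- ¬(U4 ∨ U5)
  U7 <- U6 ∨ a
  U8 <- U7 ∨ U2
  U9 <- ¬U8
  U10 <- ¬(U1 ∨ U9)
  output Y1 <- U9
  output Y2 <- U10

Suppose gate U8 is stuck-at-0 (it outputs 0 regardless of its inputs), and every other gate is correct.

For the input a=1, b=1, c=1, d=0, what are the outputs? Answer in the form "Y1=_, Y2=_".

Y1=1, Y2=0

Propagate with U8 forced: U1=0, U2=0, U3=1, U4=0, U5=0, U6=1, U7=1, U8=0 [stuck-at-0], U9=1, U10=0.
So the outputs are Y1=1, Y2=0. (Without the fault they would be Y1=0, Y2=1.)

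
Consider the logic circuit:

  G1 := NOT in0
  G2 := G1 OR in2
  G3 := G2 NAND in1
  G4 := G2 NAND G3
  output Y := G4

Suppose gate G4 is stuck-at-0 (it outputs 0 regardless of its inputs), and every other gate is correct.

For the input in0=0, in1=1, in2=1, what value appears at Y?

Propagate with G4 forced: G1=1, G2=1, G3=0, G4=0 [stuck-at-0].
So Y = 0. (Without the fault it would be 1.)

0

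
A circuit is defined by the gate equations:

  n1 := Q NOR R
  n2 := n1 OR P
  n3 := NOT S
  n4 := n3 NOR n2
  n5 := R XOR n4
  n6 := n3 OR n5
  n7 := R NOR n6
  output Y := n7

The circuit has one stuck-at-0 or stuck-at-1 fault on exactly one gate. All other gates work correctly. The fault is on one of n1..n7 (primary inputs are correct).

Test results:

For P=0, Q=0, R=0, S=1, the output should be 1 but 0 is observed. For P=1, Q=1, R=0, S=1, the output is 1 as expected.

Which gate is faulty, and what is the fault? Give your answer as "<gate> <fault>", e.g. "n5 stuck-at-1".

Fault-free values for test 1 (P=0, Q=0, R=0, S=1): n1=1, n2=1, n3=0, n4=0, n5=0, n6=0, n7=1, giving Y=1. Observed 0.
Test 1: faults giving observed 0 are {n1 stuck-at-0, n2 stuck-at-0, n3 stuck-at-1, n4 stuck-at-1, n5 stuck-at-1, n6 stuck-at-1, n7 stuck-at-0}.
Test 2 (P=1, Q=1, R=0, S=1): fault-free n1=0, n2=1, n3=0, n4=0, n5=0, n6=0, n7=1 → 1; observed 1. Eliminates n2 stuck-at-0, n3 stuck-at-1, n4 stuck-at-1, n5 stuck-at-1, n6 stuck-at-1, n7 stuck-at-0.
Only n1 stuck-at-0 is consistent with every test.

n1 stuck-at-0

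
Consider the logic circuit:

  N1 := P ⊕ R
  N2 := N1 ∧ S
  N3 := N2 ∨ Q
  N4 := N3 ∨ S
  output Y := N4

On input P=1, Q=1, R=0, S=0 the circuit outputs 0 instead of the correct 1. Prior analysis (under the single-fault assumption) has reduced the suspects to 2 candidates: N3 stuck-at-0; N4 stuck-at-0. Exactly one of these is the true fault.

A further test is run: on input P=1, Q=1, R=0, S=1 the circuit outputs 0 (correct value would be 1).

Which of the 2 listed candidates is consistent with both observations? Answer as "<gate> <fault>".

Evaluate each candidate on input P=1, Q=1, R=0, S=1:
  N3 stuck-at-0: N1=1, N2=1, N3=0 [stuck-at-0], N4=1 → 1 — eliminated
  N4 stuck-at-0: N1=1, N2=1, N3=1, N4=0 [stuck-at-0] → 0 — matches
Only N4 stuck-at-0 reproduces the observed 0.

N4 stuck-at-0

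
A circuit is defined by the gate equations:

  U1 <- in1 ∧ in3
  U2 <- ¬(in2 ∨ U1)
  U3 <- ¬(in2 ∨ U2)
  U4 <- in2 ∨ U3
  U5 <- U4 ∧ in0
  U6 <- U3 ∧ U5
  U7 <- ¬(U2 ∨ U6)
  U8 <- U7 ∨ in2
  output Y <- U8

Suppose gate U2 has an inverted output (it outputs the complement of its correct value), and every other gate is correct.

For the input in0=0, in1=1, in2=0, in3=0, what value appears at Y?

1

Propagate with U2 forced: U1=0, U2=0 [inverted output], U3=1, U4=1, U5=0, U6=0, U7=1, U8=1.
So Y = 1. (Without the fault it would be 0.)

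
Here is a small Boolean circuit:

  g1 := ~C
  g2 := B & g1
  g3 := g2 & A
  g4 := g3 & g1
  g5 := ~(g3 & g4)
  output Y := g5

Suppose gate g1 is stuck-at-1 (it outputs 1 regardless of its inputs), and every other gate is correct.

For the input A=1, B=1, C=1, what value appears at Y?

Propagate with g1 forced: g1=1 [stuck-at-1], g2=1, g3=1, g4=1, g5=0.
So Y = 0. (Without the fault it would be 1.)

0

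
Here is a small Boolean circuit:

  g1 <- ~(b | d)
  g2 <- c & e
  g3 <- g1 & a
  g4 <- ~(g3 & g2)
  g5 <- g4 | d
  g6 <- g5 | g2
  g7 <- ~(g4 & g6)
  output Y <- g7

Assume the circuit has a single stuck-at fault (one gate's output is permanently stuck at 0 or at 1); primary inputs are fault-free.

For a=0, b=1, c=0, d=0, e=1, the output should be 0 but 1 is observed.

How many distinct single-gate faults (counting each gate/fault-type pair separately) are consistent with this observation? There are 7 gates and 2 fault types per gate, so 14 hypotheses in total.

4

Fault-free: g1=0, g2=0, g3=0, g4=1, g5=1, g6=1, g7=0 → 0. Observed 1.
  g1 stuck-at-0: output 0 ✗
  g1 stuck-at-1: output 0 ✗
  g2 stuck-at-0: output 0 ✗
  g2 stuck-at-1: output 0 ✗
  g3 stuck-at-0: output 0 ✗
  g3 stuck-at-1: output 0 ✗
  g4 stuck-at-0: output 1 ✓
  g4 stuck-at-1: output 0 ✗
  g5 stuck-at-0: output 1 ✓
  g5 stuck-at-1: output 0 ✗
  g6 stuck-at-0: output 1 ✓
  g6 stuck-at-1: output 0 ✗
  g7 stuck-at-0: output 0 ✗
  g7 stuck-at-1: output 1 ✓
Consistent faults: {g4 stuck-at-0, g5 stuck-at-0, g6 stuck-at-0, g7 stuck-at-1} — 4 in all.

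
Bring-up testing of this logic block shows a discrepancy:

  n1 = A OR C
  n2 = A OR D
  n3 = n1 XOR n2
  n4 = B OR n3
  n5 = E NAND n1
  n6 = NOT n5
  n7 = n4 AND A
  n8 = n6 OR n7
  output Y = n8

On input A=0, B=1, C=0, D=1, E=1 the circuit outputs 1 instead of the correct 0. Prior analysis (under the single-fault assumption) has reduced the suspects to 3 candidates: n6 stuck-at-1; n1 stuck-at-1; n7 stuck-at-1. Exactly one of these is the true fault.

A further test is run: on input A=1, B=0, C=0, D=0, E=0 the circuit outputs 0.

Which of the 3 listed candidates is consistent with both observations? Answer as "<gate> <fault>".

Evaluate each candidate on input A=1, B=0, C=0, D=0, E=0:
  n6 stuck-at-1: n1=1, n2=1, n3=0, n4=0, n5=1, n6=1 [stuck-at-1], n7=0, n8=1 → 1 — eliminated
  n1 stuck-at-1: n1=1 [stuck-at-1], n2=1, n3=0, n4=0, n5=1, n6=0, n7=0, n8=0 → 0 — matches
  n7 stuck-at-1: n1=1, n2=1, n3=0, n4=0, n5=1, n6=0, n7=1 [stuck-at-1], n8=1 → 1 — eliminated
Only n1 stuck-at-1 reproduces the observed 0.

n1 stuck-at-1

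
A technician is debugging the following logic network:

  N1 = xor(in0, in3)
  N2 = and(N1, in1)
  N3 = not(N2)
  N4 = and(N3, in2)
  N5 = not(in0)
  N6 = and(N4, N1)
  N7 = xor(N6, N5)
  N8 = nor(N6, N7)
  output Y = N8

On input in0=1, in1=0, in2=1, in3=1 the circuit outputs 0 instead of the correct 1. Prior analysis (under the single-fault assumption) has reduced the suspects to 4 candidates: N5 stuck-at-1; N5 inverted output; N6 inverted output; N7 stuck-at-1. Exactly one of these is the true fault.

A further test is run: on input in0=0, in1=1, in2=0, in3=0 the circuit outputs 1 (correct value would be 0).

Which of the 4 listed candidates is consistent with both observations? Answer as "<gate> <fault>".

Evaluate each candidate on input in0=0, in1=1, in2=0, in3=0:
  N5 stuck-at-1: N1=0, N2=0, N3=1, N4=0, N5=1 [stuck-at-1], N6=0, N7=1, N8=0 → 0 — eliminated
  N5 inverted output: N1=0, N2=0, N3=1, N4=0, N5=0 [inverted output], N6=0, N7=0, N8=1 → 1 — matches
  N6 inverted output: N1=0, N2=0, N3=1, N4=0, N5=1, N6=1 [inverted output], N7=0, N8=0 → 0 — eliminated
  N7 stuck-at-1: N1=0, N2=0, N3=1, N4=0, N5=1, N6=0, N7=1 [stuck-at-1], N8=0 → 0 — eliminated
Only N5 inverted output reproduces the observed 1.

N5 inverted output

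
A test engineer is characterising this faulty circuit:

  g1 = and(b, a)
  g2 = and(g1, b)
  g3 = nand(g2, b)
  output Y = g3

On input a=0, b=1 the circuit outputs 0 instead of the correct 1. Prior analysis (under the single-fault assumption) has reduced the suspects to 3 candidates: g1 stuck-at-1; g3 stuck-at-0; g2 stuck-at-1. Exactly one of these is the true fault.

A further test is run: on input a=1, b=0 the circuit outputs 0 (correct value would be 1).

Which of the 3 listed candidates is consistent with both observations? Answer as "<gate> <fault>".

Evaluate each candidate on input a=1, b=0:
  g1 stuck-at-1: g1=1 [stuck-at-1], g2=0, g3=1 → 1 — eliminated
  g3 stuck-at-0: g1=0, g2=0, g3=0 [stuck-at-0] → 0 — matches
  g2 stuck-at-1: g1=0, g2=1 [stuck-at-1], g3=1 → 1 — eliminated
Only g3 stuck-at-0 reproduces the observed 0.

g3 stuck-at-0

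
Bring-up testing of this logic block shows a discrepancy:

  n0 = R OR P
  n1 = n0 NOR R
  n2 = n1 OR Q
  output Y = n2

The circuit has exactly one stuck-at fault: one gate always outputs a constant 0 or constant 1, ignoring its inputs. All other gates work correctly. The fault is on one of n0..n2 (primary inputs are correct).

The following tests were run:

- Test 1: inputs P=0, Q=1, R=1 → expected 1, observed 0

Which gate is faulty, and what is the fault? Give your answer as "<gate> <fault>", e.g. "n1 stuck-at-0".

n2 stuck-at-0

Fault-free values for test 1 (P=0, Q=1, R=1): n0=1, n1=0, n2=1, giving Y=1. Observed 0.
Test 1: faults giving observed 0 are {n2 stuck-at-0}.
Only n2 stuck-at-0 is consistent with every test.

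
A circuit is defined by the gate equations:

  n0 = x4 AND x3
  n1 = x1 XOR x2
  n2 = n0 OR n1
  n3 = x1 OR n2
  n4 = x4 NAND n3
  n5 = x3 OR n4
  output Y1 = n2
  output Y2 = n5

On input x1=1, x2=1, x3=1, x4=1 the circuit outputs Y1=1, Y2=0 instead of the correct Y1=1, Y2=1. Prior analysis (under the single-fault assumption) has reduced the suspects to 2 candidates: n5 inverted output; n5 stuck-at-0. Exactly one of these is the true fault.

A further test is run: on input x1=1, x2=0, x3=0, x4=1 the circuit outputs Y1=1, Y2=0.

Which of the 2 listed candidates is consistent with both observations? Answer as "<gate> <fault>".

Evaluate each candidate on input x1=1, x2=0, x3=0, x4=1:
  n5 inverted output: n0=0, n1=1, n2=1, n3=1, n4=0, n5=1 [inverted output] → Y1=1, Y2=1 — eliminated
  n5 stuck-at-0: n0=0, n1=1, n2=1, n3=1, n4=0, n5=0 [stuck-at-0] → Y1=1, Y2=0 — matches
Only n5 stuck-at-0 reproduces the observed Y1=1, Y2=0.

n5 stuck-at-0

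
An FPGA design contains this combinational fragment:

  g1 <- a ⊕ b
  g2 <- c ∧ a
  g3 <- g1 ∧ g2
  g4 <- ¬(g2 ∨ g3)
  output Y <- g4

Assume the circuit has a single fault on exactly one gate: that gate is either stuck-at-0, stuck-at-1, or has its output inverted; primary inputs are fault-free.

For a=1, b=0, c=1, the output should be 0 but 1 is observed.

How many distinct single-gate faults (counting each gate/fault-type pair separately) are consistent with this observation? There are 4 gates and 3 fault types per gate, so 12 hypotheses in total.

Fault-free: g1=1, g2=1, g3=1, g4=0 → 0. Observed 1.
  g1 stuck-at-0: output 0 ✗
  g1 stuck-at-1: output 0 ✗
  g1 inverted output: output 0 ✗
  g2 stuck-at-0: output 1 ✓
  g2 stuck-at-1: output 0 ✗
  g2 inverted output: output 1 ✓
  g3 stuck-at-0: output 0 ✗
  g3 stuck-at-1: output 0 ✗
  g3 inverted output: output 0 ✗
  g4 stuck-at-0: output 0 ✗
  g4 stuck-at-1: output 1 ✓
  g4 inverted output: output 1 ✓
Consistent faults: {g2 stuck-at-0, g2 inverted output, g4 stuck-at-1, g4 inverted output} — 4 in all.

4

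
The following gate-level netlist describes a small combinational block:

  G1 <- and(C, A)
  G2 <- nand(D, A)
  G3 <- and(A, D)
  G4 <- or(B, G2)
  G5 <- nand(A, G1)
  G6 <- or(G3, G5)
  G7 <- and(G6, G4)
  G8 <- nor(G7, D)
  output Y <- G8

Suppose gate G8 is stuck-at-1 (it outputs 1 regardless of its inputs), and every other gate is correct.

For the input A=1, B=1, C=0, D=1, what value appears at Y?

1

Propagate with G8 forced: G1=0, G2=0, G3=1, G4=1, G5=1, G6=1, G7=1, G8=1 [stuck-at-1].
So Y = 1. (Without the fault it would be 0.)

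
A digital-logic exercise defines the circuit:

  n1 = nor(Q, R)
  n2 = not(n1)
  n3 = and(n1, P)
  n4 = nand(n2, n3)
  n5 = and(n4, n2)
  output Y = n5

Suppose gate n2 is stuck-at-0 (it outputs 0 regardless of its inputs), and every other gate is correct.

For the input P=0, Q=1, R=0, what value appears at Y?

0

Propagate with n2 forced: n1=0, n2=0 [stuck-at-0], n3=0, n4=1, n5=0.
So Y = 0. (Without the fault it would be 1.)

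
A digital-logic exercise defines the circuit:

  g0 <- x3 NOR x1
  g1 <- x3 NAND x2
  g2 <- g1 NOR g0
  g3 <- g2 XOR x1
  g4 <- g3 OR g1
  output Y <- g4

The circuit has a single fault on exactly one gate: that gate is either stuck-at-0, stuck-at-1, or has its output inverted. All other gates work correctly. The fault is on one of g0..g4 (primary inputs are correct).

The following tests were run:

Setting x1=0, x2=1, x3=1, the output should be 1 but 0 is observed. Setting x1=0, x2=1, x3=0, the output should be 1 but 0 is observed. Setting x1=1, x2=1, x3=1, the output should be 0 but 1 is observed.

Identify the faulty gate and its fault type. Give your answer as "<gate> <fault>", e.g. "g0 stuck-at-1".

g4 inverted output

Fault-free values for test 1 (x1=0, x2=1, x3=1): g0=0, g1=0, g2=1, g3=1, g4=1, giving Y=1. Observed 0.
Test 1: faults giving observed 0 are {g0 stuck-at-1, g0 inverted output, g2 stuck-at-0, g2 inverted output, g3 stuck-at-0, g3 inverted output, g4 stuck-at-0, g4 inverted output}.
Test 2 (x1=0, x2=1, x3=0): fault-free g0=1, g1=1, g2=0, g3=0, g4=1 → 1; observed 0. Eliminates g0 stuck-at-1, g0 inverted output, g2 stuck-at-0, g2 inverted output, g3 stuck-at-0, g3 inverted output.
Test 3 (x1=1, x2=1, x3=1): fault-free g0=0, g1=0, g2=1, g3=0, g4=0 → 0; observed 1. Eliminates g4 stuck-at-0.
Only g4 inverted output is consistent with every test.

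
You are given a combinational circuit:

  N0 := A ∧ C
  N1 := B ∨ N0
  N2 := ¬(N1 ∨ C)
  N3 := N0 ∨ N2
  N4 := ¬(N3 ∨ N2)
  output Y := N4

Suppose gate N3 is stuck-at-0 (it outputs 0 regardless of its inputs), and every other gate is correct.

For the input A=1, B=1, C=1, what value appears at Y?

1

Propagate with N3 forced: N0=1, N1=1, N2=0, N3=0 [stuck-at-0], N4=1.
So Y = 1. (Without the fault it would be 0.)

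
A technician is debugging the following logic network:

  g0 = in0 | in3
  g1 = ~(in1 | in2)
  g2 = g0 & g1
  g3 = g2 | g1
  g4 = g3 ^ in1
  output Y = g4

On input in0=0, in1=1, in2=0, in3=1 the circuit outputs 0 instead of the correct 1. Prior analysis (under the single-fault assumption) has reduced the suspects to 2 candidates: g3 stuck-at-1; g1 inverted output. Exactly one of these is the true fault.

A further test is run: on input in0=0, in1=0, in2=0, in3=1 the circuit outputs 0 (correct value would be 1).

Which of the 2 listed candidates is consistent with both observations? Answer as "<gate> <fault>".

Evaluate each candidate on input in0=0, in1=0, in2=0, in3=1:
  g3 stuck-at-1: g0=1, g1=1, g2=1, g3=1 [stuck-at-1], g4=1 → 1 — eliminated
  g1 inverted output: g0=1, g1=0 [inverted output], g2=0, g3=0, g4=0 → 0 — matches
Only g1 inverted output reproduces the observed 0.

g1 inverted output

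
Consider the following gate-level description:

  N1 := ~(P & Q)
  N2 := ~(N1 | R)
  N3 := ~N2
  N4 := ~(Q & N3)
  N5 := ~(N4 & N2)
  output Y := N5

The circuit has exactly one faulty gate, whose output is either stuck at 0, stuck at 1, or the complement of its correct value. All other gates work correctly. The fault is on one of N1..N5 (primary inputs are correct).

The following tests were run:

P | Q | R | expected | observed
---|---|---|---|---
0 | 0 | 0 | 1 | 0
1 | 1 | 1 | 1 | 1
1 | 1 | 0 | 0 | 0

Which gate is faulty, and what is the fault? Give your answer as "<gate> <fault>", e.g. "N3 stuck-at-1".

N1 stuck-at-0

Fault-free values for test 1 (P=0, Q=0, R=0): N1=1, N2=0, N3=1, N4=1, N5=1, giving Y=1. Observed 0.
Test 1: faults giving observed 0 are {N1 stuck-at-0, N1 inverted output, N2 stuck-at-1, N2 inverted output, N5 stuck-at-0, N5 inverted output}.
Test 2 (P=1, Q=1, R=1): fault-free N1=0, N2=0, N3=1, N4=0, N5=1 → 1; observed 1. Eliminates N2 stuck-at-1, N2 inverted output, N5 stuck-at-0, N5 inverted output.
Test 3 (P=1, Q=1, R=0): fault-free N1=0, N2=1, N3=0, N4=1, N5=0 → 0; observed 0. Eliminates N1 inverted output.
Only N1 stuck-at-0 is consistent with every test.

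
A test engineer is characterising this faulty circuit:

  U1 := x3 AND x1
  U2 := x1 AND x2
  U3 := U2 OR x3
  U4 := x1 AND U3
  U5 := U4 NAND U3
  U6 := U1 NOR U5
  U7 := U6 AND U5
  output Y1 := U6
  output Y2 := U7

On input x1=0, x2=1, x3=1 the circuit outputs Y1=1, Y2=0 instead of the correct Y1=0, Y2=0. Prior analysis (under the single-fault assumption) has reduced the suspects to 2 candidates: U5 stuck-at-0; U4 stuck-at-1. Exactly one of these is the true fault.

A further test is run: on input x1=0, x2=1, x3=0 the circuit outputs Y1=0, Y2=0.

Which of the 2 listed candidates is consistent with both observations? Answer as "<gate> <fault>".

U4 stuck-at-1

Evaluate each candidate on input x1=0, x2=1, x3=0:
  U5 stuck-at-0: U1=0, U2=0, U3=0, U4=0, U5=0 [stuck-at-0], U6=1, U7=0 → Y1=1, Y2=0 — eliminated
  U4 stuck-at-1: U1=0, U2=0, U3=0, U4=1 [stuck-at-1], U5=1, U6=0, U7=0 → Y1=0, Y2=0 — matches
Only U4 stuck-at-1 reproduces the observed Y1=0, Y2=0.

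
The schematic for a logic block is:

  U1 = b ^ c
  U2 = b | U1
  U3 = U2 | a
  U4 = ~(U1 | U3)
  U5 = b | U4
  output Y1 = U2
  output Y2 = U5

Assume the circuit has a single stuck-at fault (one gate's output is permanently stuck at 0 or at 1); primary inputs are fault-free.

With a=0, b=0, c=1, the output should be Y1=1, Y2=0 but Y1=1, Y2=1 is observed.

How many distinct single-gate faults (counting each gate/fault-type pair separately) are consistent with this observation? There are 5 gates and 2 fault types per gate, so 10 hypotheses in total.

2

Fault-free: U1=1, U2=1, U3=1, U4=0, U5=0 → Y1=1, Y2=0. Observed Y1=1, Y2=1.
  U1 stuck-at-0: output Y1=0, Y2=1 ✗
  U1 stuck-at-1: output Y1=1, Y2=0 ✗
  U2 stuck-at-0: output Y1=0, Y2=0 ✗
  U2 stuck-at-1: output Y1=1, Y2=0 ✗
  U3 stuck-at-0: output Y1=1, Y2=0 ✗
  U3 stuck-at-1: output Y1=1, Y2=0 ✗
  U4 stuck-at-0: output Y1=1, Y2=0 ✗
  U4 stuck-at-1: output Y1=1, Y2=1 ✓
  U5 stuck-at-0: output Y1=1, Y2=0 ✗
  U5 stuck-at-1: output Y1=1, Y2=1 ✓
Consistent faults: {U4 stuck-at-1, U5 stuck-at-1} — 2 in all.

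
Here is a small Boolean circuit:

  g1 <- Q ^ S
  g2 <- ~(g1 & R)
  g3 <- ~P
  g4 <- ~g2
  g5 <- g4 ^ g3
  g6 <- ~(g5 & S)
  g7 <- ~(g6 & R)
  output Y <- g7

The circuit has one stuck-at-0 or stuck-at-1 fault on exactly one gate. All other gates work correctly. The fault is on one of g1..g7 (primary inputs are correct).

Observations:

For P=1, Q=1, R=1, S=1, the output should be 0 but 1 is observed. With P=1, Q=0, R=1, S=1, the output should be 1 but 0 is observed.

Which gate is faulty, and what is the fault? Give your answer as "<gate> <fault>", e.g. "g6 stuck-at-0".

g3 stuck-at-1

Fault-free values for test 1 (P=1, Q=1, R=1, S=1): g1=0, g2=1, g3=0, g4=0, g5=0, g6=1, g7=0, giving Y=0. Observed 1.
Test 1: faults giving observed 1 are {g1 stuck-at-1, g2 stuck-at-0, g3 stuck-at-1, g4 stuck-at-1, g5 stuck-at-1, g6 stuck-at-0, g7 stuck-at-1}.
Test 2 (P=1, Q=0, R=1, S=1): fault-free g1=1, g2=0, g3=0, g4=1, g5=1, g6=0, g7=1 → 1; observed 0. Eliminates g1 stuck-at-1, g2 stuck-at-0, g4 stuck-at-1, g5 stuck-at-1, g6 stuck-at-0, g7 stuck-at-1.
Only g3 stuck-at-1 is consistent with every test.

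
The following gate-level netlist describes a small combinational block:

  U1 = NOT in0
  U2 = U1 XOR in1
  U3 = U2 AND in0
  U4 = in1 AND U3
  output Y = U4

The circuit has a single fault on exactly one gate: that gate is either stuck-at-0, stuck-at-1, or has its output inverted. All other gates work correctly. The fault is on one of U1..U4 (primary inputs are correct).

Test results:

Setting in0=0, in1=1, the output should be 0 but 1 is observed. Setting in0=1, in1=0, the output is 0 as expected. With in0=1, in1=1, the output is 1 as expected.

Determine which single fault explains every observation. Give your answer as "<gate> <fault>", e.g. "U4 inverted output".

Fault-free values for test 1 (in0=0, in1=1): U1=1, U2=0, U3=0, U4=0, giving Y=0. Observed 1.
Test 1: faults giving observed 1 are {U3 stuck-at-1, U3 inverted output, U4 stuck-at-1, U4 inverted output}.
Test 2 (in0=1, in1=0): fault-free U1=0, U2=0, U3=0, U4=0 → 0; observed 0. Eliminates U4 stuck-at-1, U4 inverted output.
Test 3 (in0=1, in1=1): fault-free U1=0, U2=1, U3=1, U4=1 → 1; observed 1. Eliminates U3 inverted output.
Only U3 stuck-at-1 is consistent with every test.

U3 stuck-at-1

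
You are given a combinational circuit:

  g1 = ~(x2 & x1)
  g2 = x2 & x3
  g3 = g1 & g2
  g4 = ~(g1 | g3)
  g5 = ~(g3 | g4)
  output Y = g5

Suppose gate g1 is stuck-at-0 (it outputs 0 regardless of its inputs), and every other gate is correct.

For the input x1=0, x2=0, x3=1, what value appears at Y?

Propagate with g1 forced: g1=0 [stuck-at-0], g2=0, g3=0, g4=1, g5=0.
So Y = 0. (Without the fault it would be 1.)

0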